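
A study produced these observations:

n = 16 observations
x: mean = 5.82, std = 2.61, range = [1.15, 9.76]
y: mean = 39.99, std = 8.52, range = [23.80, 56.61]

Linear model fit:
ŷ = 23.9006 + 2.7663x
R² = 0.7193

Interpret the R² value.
The model explains 71.93% of the variance in y (R² = 0.7193), leaving 28.07% unexplained; the fit is strong.

The coefficient of determination R² is the fraction of the total variation in y that the fitted line accounts for.

Here R² = 0.7193:
- Explained: 71.93% of the variation in y
- Unexplained (residual): 100% − 71.93% = 28.07%
- Rule of thumb (below 0.3 weak; 0.3 to below 0.7 moderate; 0.7 and above strong) → strong

Calculation: R² = 1 − (SS_res / SS_tot), where SS_res is the sum of squared residuals and SS_tot the total sum of squares.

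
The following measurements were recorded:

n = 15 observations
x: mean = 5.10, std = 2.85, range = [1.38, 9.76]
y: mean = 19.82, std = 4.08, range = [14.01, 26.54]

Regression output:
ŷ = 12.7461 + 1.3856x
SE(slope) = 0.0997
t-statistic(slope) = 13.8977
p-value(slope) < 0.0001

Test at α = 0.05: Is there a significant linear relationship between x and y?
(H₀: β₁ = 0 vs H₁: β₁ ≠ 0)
Reject H₀: p-value < 0.0001 < α = 0.05. The linear relationship is significant at the 5% level.

Hypothesis test for the slope coefficient:

H₀: β₁ = 0 (no linear relationship)
H₁: β₁ ≠ 0 (linear relationship exists)

Test statistic: t = β̂₁ / SE(β̂₁) = 1.3856 / 0.0997 = 13.8977

The p-value (<0.0001) is the probability, under H₀, of a t-statistic at least as extreme as |t| = 13.8977 (two-sided, df = n − 2 = 13).

Decision rule: reject H₀ if p-value < α.
p-value < 0.0001 < α = 0.05 → reject H₀.

Conclusion: the linear association between x and y is significant at the 5% level.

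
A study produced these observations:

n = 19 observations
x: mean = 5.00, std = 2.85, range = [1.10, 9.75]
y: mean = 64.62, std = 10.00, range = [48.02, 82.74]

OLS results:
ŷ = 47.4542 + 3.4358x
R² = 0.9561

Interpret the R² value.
The model explains 95.61% of the variance in y (R² = 0.9561), leaving 4.39% unexplained; the fit is strong.

The coefficient of determination R² is the fraction of the total variation in y that the fitted line accounts for.

Here R² = 0.9561:
- Explained: 95.61% of the variation in y
- Unexplained (residual): 100% − 95.61% = 4.39%
- Rule of thumb (below 0.3 weak; 0.3 to below 0.7 moderate; 0.7 and above strong) → strong

Calculation: R² = 1 − (SS_res / SS_tot), where SS_res is the sum of squared residuals and SS_tot the total sum of squares.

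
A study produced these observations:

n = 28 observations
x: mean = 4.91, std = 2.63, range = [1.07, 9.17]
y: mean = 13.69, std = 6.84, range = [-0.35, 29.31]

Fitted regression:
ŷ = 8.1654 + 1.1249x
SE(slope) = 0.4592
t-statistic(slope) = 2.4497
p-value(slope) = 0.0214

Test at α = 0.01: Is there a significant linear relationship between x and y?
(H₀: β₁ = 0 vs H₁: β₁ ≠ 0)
p-value = 0.0214 ≥ α = 0.01, so we fail to reject H₀. The relationship is not significant.

Hypothesis test for the slope coefficient:

H₀: β₁ = 0 (no linear relationship)
H₁: β₁ ≠ 0 (linear relationship exists)

Test statistic: t = β̂₁ / SE(β̂₁) = 1.1249 / 0.4592 = 2.4497

The p-value (0.0214) is the probability, under H₀, of a t-statistic at least as extreme as |t| = 2.4497 (two-sided, df = n − 2 = 26).

Decision rule: reject H₀ if p-value < α.
p-value = 0.0214 ≥ α = 0.01 → fail to reject H₀.

There is not sufficient evidence at the 1% significance level to conclude that a linear relationship exists between x and y.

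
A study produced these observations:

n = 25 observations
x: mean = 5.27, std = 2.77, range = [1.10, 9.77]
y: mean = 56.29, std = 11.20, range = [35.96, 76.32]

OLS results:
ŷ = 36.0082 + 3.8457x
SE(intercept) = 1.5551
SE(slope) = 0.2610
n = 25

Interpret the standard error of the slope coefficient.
SE(β̂₁) = 0.2610 is the estimated standard deviation of the slope estimate across repeated samples; relative to β̂₁ = 3.8457 that is 6.8%, a precise estimate.

SE(β̂₁) = 0.2610 says: if we drew many samples of n = 25 from the same population and refit each time, the fitted slopes would scatter with a standard deviation of roughly 0.2610 around the true β₁.

Relative precision:
- SE / |β̂₁| = 0.2610 / 3.8457 = 6.8%
- Rule of thumb (under 20%: precise; 20% to under 50%: moderately precise; 50% or more: imprecise) → precise

Rough 95% range (±2 SE): 3.8457 ± 0.5220 → (3.3237, 4.3677).

What drives SE(β̂₁): larger n (here n = 25) → smaller SE.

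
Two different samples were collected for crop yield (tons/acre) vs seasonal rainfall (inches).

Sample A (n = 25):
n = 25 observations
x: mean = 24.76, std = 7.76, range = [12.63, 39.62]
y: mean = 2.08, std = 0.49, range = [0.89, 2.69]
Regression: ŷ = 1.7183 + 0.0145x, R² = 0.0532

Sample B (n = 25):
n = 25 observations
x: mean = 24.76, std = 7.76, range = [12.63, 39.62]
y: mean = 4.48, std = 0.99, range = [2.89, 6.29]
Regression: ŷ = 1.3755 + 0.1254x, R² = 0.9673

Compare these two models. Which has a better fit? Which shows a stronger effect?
Model B has the better fit (R² = 0.9673 vs 0.0532). Model B shows the stronger effect (|β₁| = 0.1254 vs 0.0145).

Model Comparison:

Fit — compare R²:
- Model A: R² = 0.0532 → 5.32% of variance in crop yield explained
- Model B: R² = 0.9673 → 96.73% of variance in crop yield explained
- 0.9673 > 0.0532 → Model B has the better fit

Effect size (slope magnitude):
- Model A: β₁ = 0.0145 → predicted crop yield rises 0.0145 tons/acre per additional inch of rainfall
- Model B: β₁ = 0.1254 → predicted crop yield rises 0.1254 tons/acre per additional inch of rainfall
- |0.0145| < |0.1254| → Model B shows the stronger marginal effect

Notes:
- A steeper slope doesn't make a better model if the scatter around the line is large.
- R² measures how tightly points cluster around the line; β₁ measures how steep the line is — they answer different questions.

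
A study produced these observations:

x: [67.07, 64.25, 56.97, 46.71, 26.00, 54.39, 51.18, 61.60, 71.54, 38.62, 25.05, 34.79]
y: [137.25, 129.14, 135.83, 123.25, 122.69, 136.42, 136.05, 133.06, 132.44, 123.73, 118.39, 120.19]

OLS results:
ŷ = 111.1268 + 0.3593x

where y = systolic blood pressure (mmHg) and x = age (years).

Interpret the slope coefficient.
On average, blood pressure is about 0.3593 mmHg higher for every extra year of age.

The slope β₁ = 0.3593 gives the rate at which the fitted blood pressure changes with age.

Interpretation:
- Age up by 1 year → predicted blood pressure increases by 0.3593 mmHg
- This is a linear approximation: the same per-unit change is assumed across the whole observed x range
- The sign (+) gives the direction; the magnitude 0.3593 gives the size of the effect per year

(β₀ = 111.1268 is the fitted value at x = 0 and is not part of the slope interpretation.)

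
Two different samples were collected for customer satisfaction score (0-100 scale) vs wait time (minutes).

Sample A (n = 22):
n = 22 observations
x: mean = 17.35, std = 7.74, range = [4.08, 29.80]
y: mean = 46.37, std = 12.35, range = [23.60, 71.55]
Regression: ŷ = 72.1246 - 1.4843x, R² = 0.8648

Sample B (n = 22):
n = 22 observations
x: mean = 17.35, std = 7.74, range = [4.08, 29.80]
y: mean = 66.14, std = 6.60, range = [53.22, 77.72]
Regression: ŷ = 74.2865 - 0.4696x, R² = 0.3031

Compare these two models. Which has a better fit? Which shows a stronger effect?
Model A has the better fit (R² = 0.8648 vs 0.3031). Model A shows the stronger effect (|β₁| = 1.4843 vs 0.4696).

Model Comparison:

Goodness of fit (R²):
- Model A: R² = 0.8648 → 86.48% of variance in satisfaction score explained
- Model B: R² = 0.3031 → 30.31% of variance in satisfaction score explained
- 0.8648 > 0.3031 → Model A has the better fit

Strength of effect — compare |β₁|:
- Model A: β₁ = -1.4843 → predicted satisfaction score falls 1.4843 points per additional minute of wait time
- Model B: β₁ = -0.4696 → predicted satisfaction score falls 0.4696 points per additional minute of wait time
- |-1.4843| > |-0.4696| → Model A shows the stronger marginal effect

Note: R² measures how tightly points cluster around the line; β₁ measures how steep the line is — they answer different questions.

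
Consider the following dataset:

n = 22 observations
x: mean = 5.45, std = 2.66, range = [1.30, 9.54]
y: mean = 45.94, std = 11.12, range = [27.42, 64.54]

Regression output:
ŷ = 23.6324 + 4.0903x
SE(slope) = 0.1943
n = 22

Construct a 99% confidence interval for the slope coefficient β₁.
The 99% CI for β₁ is (3.5375, 4.6431)

Confidence interval for the slope:

The 99% CI for β₁ is: β̂₁ ± t*(α/2, n-2) × SE(β̂₁)

Step 1: Find critical t-value
- Confidence level = 0.99
- Degrees of freedom = n - 2 = 22 - 2 = 20
- t*(α/2, 20) = 2.8453

Step 2: Calculate margin of error
Margin = 2.8453 × 0.1943 = 0.5528

Step 3: Construct interval
CI = 4.0903 ± 0.5528
CI = (3.5375, 4.6431)

Interpretation: intervals built this way capture the true β₁ in 99% of repeated samples; here the plausible range for the per-unit effect of x on y is 3.5375 to 4.6431.
Both endpoints are positive, so the data support a genuinely positive slope at this confidence level.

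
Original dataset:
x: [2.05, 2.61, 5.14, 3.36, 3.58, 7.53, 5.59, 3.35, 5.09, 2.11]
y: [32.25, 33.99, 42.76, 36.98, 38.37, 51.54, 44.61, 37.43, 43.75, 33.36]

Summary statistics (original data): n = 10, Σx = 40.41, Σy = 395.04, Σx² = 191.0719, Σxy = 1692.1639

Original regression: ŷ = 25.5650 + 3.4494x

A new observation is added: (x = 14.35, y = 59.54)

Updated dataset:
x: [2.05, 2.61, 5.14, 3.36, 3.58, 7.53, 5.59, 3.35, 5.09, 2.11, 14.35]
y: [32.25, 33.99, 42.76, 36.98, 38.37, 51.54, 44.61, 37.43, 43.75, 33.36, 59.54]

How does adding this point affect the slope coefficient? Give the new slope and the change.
The slope changes from 3.4494 to 2.2798 (change of -1.1696, or -33.9%).

The new point has HIGH LEVERAGE: x = 14.35 is far from the original mean x̄ = 40.41/10 ≈ 4.04 (original range [2.05, 7.53]).

Step 1: Update the sums with the new point (n goes from 10 to 11)
Σx  = 40.41 + 14.35 = 54.76
Σy  = 395.04 + 59.54 = 454.58
Σx² = 191.0719 + 14.35² = 191.0719 + 205.9225 = 396.9944
Σxy = 1692.1639 + 14.35×59.54 = 1692.1639 + 854.3990 = 2546.5629

Step 2: Recompute the slope with b₁ = (nΣxy − ΣxΣy) / (nΣx² − (Σx)²)
Numerator   = 11×2546.5629 − 54.76×454.58 = 28012.1919 − 24892.8008 = 3119.3911
Denominator = 11×396.9944 − 54.76² = 4366.9384 − 2998.6576 = 1368.2808
b₁(new) = 3119.3911 / 1368.2808 = 2.2798

(Same formula on the original sums: (10×1692.1639 − 40.41×395.04) / (10×191.0719 − 40.41²) = 958.0726 / 277.7509 = 3.4494, matching the given fit.)

Step 3: Change in slope
Δβ₁ = 2.2798 − 3.4494 = -1.1696
Relative change = -1.1696 / 3.4494 × 100% = -33.9%
→ the slope decreases when the point is added.

Because the point sits below the extension of the original line at a high-leverage x, it tilts the fit down.
In practice: investigate whether it comes from the same population as the rest of the sample.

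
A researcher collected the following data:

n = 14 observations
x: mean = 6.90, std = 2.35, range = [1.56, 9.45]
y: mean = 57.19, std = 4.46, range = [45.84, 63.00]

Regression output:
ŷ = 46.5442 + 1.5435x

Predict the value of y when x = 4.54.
ŷ = 53.5517

x = 4.54 lies inside the observed range [1.56, 9.45], so the fitted equation applies directly:

ŷ = 46.5442 + 1.5435 × 4.54
ŷ = 46.5442 + 7.0075
ŷ = 53.5517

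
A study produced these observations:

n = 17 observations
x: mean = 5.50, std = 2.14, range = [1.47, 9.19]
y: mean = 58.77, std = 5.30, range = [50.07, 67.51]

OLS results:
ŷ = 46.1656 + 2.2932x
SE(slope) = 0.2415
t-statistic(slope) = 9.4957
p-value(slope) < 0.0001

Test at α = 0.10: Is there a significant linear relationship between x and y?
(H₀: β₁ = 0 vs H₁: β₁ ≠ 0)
p-value < 0.0001 < α = 0.10, so we reject H₀. The relationship is significant.

Hypothesis test for the slope coefficient:

H₀: β₁ = 0 (no linear relationship)
H₁: β₁ ≠ 0 (linear relationship exists)

Test statistic: t = β̂₁ / SE(β̂₁) = 2.2932 / 0.2415 = 9.4957

p < 0.0001: how often a slope estimate this far from 0 (in SE units) would arise by chance if β₁ were truly 0.

Decision rule: reject H₀ if p-value < α.
p-value < 0.0001 < α = 0.10 → reject H₀.

Conclusion: the linear association between x and y is significant at the 10% level.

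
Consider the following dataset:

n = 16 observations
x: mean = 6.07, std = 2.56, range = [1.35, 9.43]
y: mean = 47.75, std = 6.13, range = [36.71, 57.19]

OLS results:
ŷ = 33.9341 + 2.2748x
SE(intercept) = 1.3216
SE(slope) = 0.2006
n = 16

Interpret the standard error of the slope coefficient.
SE(slope) = 0.2006 measures the uncertainty in the estimated slope. The coefficient is estimated precisely (SE/|β̂₁| = 8.8%).

SE(β̂₁) = 0.2006 says: if we drew many samples of n = 16 from the same population and refit each time, the fitted slopes would scatter with a standard deviation of roughly 0.2006 around the true β₁.

Relative precision:
- SE / |β̂₁| = 0.2006 / 2.2748 = 8.8%
- Rule of thumb (under 20%: precise; 20% to under 50%: moderately precise; 50% or more: imprecise) → precise

Link to the t-test: t = β̂₁ / SE(β̂₁) = 2.2748 / 0.2006 = 11.3400, the statistic for H₀: β₁ = 0.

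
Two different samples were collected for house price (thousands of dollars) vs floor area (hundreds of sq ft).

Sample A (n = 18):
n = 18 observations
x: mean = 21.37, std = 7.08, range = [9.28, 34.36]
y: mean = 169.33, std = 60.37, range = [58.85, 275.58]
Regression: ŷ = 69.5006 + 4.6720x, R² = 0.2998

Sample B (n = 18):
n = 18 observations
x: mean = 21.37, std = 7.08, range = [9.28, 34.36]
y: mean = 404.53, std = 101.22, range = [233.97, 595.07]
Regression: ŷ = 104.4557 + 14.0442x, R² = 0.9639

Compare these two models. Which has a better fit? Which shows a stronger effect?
Model B has the better fit (R² = 0.9639 vs 0.2998). Model B shows the stronger effect (|β₁| = 14.0442 vs 4.6720).

Model Comparison:

Goodness of fit (R²):
- Model A: R² = 0.2998 → 29.98% of variance in house price explained
- Model B: R² = 0.9639 → 96.39% of variance in house price explained
- 0.9639 > 0.2998 → Model B has the better fit

Strength of effect — compare |β₁|:
- Model A: β₁ = 4.6720 → predicted house price rises 4.6720 thousand dollars per additional hundred sq ft of floor area
- Model B: β₁ = 14.0442 → predicted house price rises 14.0442 thousand dollars per additional hundred sq ft of floor area
- |4.6720| < |14.0442| → Model B shows the stronger marginal effect

Note: The two samples could reflect different populations, time periods, or measurement quality.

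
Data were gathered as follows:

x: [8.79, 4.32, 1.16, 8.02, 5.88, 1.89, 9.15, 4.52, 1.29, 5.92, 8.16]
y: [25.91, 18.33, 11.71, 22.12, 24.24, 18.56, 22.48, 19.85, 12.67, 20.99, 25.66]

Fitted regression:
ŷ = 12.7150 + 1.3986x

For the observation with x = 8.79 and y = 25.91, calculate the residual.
Residual = 0.9013

The residual is the difference between the actual value and the predicted value:

Residual = y - ŷ

Step 1: Calculate predicted value
ŷ = 12.7150 + 1.3986 × 8.79
ŷ = 25.0087

Step 2: Calculate residual
Residual = 25.91 - 25.0087
Residual = 0.9013

Interpretation: the model underestimates the actual value by 0.9013 at this point (positive residual → observation lies above the fitted line).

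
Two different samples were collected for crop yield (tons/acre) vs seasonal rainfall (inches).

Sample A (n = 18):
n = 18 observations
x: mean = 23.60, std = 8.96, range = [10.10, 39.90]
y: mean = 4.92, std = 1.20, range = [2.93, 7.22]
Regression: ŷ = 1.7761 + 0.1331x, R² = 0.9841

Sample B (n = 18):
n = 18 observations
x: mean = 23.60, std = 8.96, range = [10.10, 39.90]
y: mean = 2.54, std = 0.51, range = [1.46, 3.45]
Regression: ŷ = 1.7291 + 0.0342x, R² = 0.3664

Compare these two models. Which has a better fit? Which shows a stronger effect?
Model A has the better fit (R² = 0.9841 vs 0.3664). Model A shows the stronger effect (|β₁| = 0.1331 vs 0.0342).

Model Comparison:

Which explains more variance? (R²)
- Model A: R² = 0.9841 → 98.41% of variance in crop yield explained
- Model B: R² = 0.3664 → 36.64% of variance in crop yield explained
- 0.9841 > 0.3664 → Model A has the better fit

Which has the larger per-inch effect? (|β₁|)
- Model A: β₁ = 0.1331 → predicted crop yield rises 0.1331 tons/acre per additional inch of rainfall
- Model B: β₁ = 0.0342 → predicted crop yield rises 0.0342 tons/acre per additional inch of rainfall
- |0.1331| > |0.0342| → Model A shows the stronger marginal effect

Notes:
- A better fit (higher R²) doesn't necessarily mean a more important relationship.
- A steeper slope doesn't make a better model if the scatter around the line is large.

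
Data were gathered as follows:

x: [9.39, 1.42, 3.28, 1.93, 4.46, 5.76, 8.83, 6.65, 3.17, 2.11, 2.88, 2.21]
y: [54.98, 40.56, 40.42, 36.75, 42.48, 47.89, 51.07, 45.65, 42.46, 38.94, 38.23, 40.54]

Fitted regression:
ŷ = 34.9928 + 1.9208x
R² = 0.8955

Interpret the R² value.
R² = 0.8955 means 89.55% of the variation in y is explained by the linear relationship with x. This indicates a strong fit.

R² (coefficient of determination) measures the proportion of variance in y explained by the regression model.

Here R² = 0.8955:
- Explained: 89.55% of the variation in y
- Unexplained (residual): 100% − 89.55% = 10.45%
- Rule of thumb (below 0.3 weak; 0.3 to below 0.7 moderate; 0.7 and above strong) → strong

Calculation: R² = 1 − (SS_res / SS_tot), where SS_res is the sum of squared residuals and SS_tot the total sum of squares.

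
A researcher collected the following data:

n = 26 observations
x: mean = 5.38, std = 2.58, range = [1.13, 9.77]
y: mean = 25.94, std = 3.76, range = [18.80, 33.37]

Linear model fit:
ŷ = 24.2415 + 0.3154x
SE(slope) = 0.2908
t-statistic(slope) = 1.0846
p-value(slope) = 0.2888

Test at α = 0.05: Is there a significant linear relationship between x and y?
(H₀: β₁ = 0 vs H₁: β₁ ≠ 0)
Fail to reject H₀: p-value = 0.2888 ≥ α = 0.05. The linear relationship is not significant at the 5% level.

Hypothesis test for the slope coefficient:

H₀: β₁ = 0 (no linear relationship)
H₁: β₁ ≠ 0 (linear relationship exists)

Test statistic: t = β̂₁ / SE(β̂₁) = 0.3154 / 0.2908 = 1.0846

The p-value (0.2888) is the probability, under H₀, of a t-statistic at least as extreme as |t| = 1.0846 (two-sided, df = n − 2 = 24).

Decision rule: reject H₀ if p-value < α.
p-value = 0.2888 ≥ α = 0.05 → fail to reject H₀.

Conclusion: the linear association between x and y is not significant at the 5% level.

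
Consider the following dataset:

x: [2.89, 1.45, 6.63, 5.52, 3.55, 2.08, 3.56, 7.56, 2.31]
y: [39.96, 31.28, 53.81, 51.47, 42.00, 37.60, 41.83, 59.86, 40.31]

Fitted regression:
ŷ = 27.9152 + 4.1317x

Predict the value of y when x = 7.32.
ŷ = 58.1592

x = 7.32 lies inside the observed range [1.45, 7.56], so the fitted equation applies directly:

ŷ = 27.9152 + 4.1317 × 7.32
ŷ = 27.9152 + 30.2440
ŷ = 58.1592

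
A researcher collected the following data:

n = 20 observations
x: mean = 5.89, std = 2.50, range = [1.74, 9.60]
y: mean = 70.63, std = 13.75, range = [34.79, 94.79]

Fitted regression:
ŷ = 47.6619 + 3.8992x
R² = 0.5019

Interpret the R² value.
About 50.19% of the variability in y is accounted for by the regression on x (R² = 0.5019) — a moderate linear fit.

R² = 1 − SS_res/SS_tot compares the residual scatter to the total scatter of y about its mean.

Here R² = 0.5019:
- Explained: 50.19% of the variation in y
- Unexplained (residual): 100% − 50.19% = 49.81%
- Rule of thumb (below 0.3 weak; 0.3 to below 0.7 moderate; 0.7 and above strong) → moderate

Equivalently, for simple linear regression R² = r², so |r| = √0.5019 ≈ 0.7084.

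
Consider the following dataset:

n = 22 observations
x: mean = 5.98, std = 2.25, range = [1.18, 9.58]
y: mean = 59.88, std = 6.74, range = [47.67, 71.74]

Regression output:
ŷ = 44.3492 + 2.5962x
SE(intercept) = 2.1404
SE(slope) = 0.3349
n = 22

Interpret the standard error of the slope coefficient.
SE(slope) = 0.3349 measures the uncertainty in the estimated slope. The coefficient is estimated precisely (SE/|β̂₁| = 12.9%).

SE(β̂₁) = 0.3349 says: if we drew many samples of n = 22 from the same population and refit each time, the fitted slopes would scatter with a standard deviation of roughly 0.3349 around the true β₁.

Relative precision:
- SE / |β̂₁| = 0.3349 / 2.5962 = 12.9%
- Rule of thumb (under 20%: precise; 20% to under 50%: moderately precise; 50% or more: imprecise) → precise

Link to the t-test: t = β̂₁ / SE(β̂₁) = 2.5962 / 0.3349 = 7.7522, the statistic for H₀: β₁ = 0.

What drives SE(β̂₁): larger n (here n = 22) → smaller SE.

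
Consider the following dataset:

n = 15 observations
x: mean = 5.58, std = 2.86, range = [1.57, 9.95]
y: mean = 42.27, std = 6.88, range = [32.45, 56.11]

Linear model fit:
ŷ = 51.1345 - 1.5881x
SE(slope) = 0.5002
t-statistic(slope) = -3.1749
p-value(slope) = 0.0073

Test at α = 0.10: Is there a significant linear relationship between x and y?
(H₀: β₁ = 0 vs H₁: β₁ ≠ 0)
Reject H₀: p-value = 0.0073 < α = 0.10. The linear relationship is significant at the 10% level.

Hypothesis test for the slope coefficient:

H₀: β₁ = 0 (no linear relationship)
H₁: β₁ ≠ 0 (linear relationship exists)

Test statistic: t = β̂₁ / SE(β̂₁) = -1.5881 / 0.5002 = -3.1749

The p-value (0.0073) is the probability, under H₀, of a t-statistic at least as extreme as |t| = 3.1749 (two-sided, df = n − 2 = 13).

Decision rule: reject H₀ if p-value < α.
p-value = 0.0073 < α = 0.10 → reject H₀.

There is sufficient evidence at the 10% significance level to conclude that a linear relationship exists between x and y.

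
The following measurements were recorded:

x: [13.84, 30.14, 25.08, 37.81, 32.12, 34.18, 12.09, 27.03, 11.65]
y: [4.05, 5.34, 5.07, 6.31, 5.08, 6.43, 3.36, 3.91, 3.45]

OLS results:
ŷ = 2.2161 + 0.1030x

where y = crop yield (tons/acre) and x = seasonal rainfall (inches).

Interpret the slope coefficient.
For each additional inch of rainfall, predicted crop yield increases by approximately 0.1030 tons/acre.

The slope β₁ = 0.1030 gives the rate at which the fitted crop yield changes with rainfall.

Interpretation:
- Rainfall up by 1 inch → predicted crop yield increases by 0.1030 tons/acre
- This is a linear approximation: the same per-unit change is assumed across the whole observed x range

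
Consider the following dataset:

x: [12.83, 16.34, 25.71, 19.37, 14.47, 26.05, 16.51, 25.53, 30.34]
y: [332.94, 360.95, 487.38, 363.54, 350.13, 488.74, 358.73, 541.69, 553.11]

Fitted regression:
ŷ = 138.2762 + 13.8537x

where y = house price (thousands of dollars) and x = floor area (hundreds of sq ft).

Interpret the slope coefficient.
On average, house price is about 13.8537 thousand dollars higher for every extra hundred sq ft of floor area.

The slope β₁ = 13.8537 gives the rate at which the fitted house price changes with floor area.

Interpretation:
- Floor area up by 1 hundred sq ft → predicted house price increases by 13.8537 thousand dollars
- This is a linear approximation: the same per-unit change is assumed across the whole observed x range

(β₀ = 138.2762 is the fitted value at x = 0 and is not part of the slope interpretation.)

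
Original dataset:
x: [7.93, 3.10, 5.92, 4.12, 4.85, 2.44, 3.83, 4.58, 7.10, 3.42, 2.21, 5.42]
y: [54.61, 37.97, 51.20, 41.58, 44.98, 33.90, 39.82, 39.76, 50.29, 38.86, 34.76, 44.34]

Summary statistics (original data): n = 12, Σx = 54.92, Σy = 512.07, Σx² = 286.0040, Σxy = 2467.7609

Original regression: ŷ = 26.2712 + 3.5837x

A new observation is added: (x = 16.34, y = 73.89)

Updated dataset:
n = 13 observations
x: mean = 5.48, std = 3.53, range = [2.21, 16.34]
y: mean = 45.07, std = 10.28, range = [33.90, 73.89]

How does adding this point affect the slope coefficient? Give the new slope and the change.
Adding the point moves β₁ from 3.5837 to 2.8522, i.e. it decreases by 0.7315 (-20.4%).

x = 16.34 lies well outside the original x-range [2.21, 7.93] (x̄ ≈ 4.58), so this observation has high leverage and can move the slope substantially.

Step 1: Update the sums with the new point (n goes from 12 to 13)
Σx  = 54.92 + 16.34 = 71.26
Σy  = 512.07 + 73.89 = 585.96
Σx² = 286.0040 + 16.34² = 286.0040 + 266.9956 = 552.9996
Σxy = 2467.7609 + 16.34×73.89 = 2467.7609 + 1207.3626 = 3675.1235

Step 2: Recompute the slope with b₁ = (nΣxy − ΣxΣy) / (nΣx² − (Σx)²)
Numerator   = 13×3675.1235 − 71.26×585.96 = 47776.6055 − 41755.5096 = 6021.0959
Denominator = 13×552.9996 − 71.26² = 7188.9948 − 5077.9876 = 2111.0072
b₁(new) = 6021.0959 / 2111.0072 = 2.8522

(Same formula on the original sums: (12×2467.7609 − 54.92×512.07) / (12×286.0040 − 54.92²) = 1490.2464 / 415.8416 = 3.5837, matching the given fit.)

Step 3: Change in slope
Δβ₁ = 2.8522 − 3.5837 = -0.7315
Relative change = -0.7315 / 3.5837 × 100% = -20.4%
→ the slope decreases when the point is added.

Because the point sits below the extension of the original line at a high-leverage x, it tilts the fit down.
In practice: examine leverage (hᵢ) and Cook's distance rather than deleting it automatically.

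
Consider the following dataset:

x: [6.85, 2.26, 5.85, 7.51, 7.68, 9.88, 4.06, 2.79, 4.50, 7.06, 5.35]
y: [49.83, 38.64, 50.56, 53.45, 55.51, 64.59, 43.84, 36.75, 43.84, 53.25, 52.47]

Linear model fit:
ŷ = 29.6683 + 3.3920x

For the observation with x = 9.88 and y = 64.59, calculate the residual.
Residual = 1.4087

The residual is the difference between the actual value and the predicted value:

Residual = y - ŷ

Step 1: Calculate predicted value
ŷ = 29.6683 + 3.3920 × 9.88
ŷ = 63.1813

Step 2: Calculate residual
Residual = 64.59 - 63.1813
Residual = 1.4087

Interpretation: the model underestimates the actual value by 1.4087 at this point (positive residual → observation lies above the fitted line).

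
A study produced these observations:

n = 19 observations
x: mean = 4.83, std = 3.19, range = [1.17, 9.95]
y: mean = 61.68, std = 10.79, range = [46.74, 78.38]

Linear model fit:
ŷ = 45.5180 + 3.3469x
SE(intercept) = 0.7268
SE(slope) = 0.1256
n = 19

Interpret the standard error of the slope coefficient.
SE(slope) = 0.1256 measures the uncertainty in the estimated slope. The coefficient is estimated precisely (SE/|β̂₁| = 3.8%).

What SE measures:
- The standard error quantifies the sampling variability of the coefficient estimate
- It is the estimated standard deviation of β̂₁ across hypothetical repeated samples of the same size
- Smaller SE → more precise estimate

Relative precision:
- SE / |β̂₁| = 0.1256 / 3.3469 = 3.8%
- Rule of thumb (under 20%: precise; 20% to under 50%: moderately precise; 50% or more: imprecise) → precise

Link to interval estimation: a confidence interval for β₁ is β̂₁ ± t* × 0.1256, so SE sets the half-width per unit of t*.

What drives SE(β̂₁): more residual scatter → larger SE.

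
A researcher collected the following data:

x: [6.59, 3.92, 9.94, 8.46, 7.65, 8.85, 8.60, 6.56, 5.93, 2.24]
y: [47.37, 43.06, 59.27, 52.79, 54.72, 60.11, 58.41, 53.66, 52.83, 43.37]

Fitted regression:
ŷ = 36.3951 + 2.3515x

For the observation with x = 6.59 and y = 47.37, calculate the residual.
Residual = -4.5215

The residual is the difference between the actual value and the predicted value:

Residual = y - ŷ

Step 1: Calculate predicted value
ŷ = 36.3951 + 2.3515 × 6.59
ŷ = 51.8915

Step 2: Calculate residual
Residual = 47.37 - 51.8915
Residual = -4.5215

Interpretation: the model overestimates the actual value by 4.5215 at this point (negative residual → observation lies below the fitted line).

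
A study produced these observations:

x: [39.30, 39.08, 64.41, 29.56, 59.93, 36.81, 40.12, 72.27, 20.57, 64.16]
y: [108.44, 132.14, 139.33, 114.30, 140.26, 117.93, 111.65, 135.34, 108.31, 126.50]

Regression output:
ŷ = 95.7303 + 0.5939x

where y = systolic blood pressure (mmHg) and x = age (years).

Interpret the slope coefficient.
An increase of one year in age is associated with a 0.5939 mmHg increase in predicted blood pressure.

The slope β₁ = 0.5939 gives the rate at which the fitted blood pressure changes with age.

Interpretation:
- Age up by 1 year → predicted blood pressure increases by 0.5939 mmHg
- The effect is assumed constant over the observed range of x (linearity)
- The sign (+) gives the direction; the magnitude 0.5939 gives the size of the effect per year

The intercept β₀ = 95.7303 is the predicted blood pressure when age = 0; since the smallest observed x is 20.57, this is an extrapolation and mainly anchors the line.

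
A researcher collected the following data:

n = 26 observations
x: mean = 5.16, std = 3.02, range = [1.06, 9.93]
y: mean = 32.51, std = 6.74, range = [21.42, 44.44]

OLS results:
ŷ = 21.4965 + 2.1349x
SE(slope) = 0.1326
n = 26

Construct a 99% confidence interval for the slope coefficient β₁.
The 99% CI for β₁ is (1.7640, 2.5058)

Confidence interval for the slope:

The 99% CI for β₁ is: β̂₁ ± t*(α/2, n-2) × SE(β̂₁)

Step 1: Find critical t-value
- Confidence level = 0.99
- Degrees of freedom = n - 2 = 26 - 2 = 24
- t*(α/2, 24) = 2.7969

Step 2: Calculate margin of error
Margin = 2.7969 × 0.1326 = 0.3709

Step 3: Construct interval
CI = 2.1349 ± 0.3709
CI = (1.7640, 2.5058)

Interpretation: intervals built this way capture the true β₁ in 99% of repeated samples; here the plausible range for the per-unit effect of x on y is 1.7640 to 2.5058.
The interval does not include 0, suggesting a significant linear relationship.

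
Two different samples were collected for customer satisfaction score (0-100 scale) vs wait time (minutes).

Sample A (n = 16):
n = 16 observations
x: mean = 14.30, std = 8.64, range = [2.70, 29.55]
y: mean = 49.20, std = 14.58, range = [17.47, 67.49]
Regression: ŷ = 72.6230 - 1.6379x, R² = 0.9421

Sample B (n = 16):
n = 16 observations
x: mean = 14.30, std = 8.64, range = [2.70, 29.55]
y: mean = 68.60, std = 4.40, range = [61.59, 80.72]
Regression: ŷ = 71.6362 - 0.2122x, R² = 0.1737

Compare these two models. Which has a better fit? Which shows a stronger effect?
Model A has the better fit (R² = 0.9421 vs 0.1737). Model A shows the stronger effect (|β₁| = 1.6379 vs 0.2122).

Model Comparison:

Goodness of fit (R²):
- Model A: R² = 0.9421 → 94.21% of variance in satisfaction score explained
- Model B: R² = 0.1737 → 17.37% of variance in satisfaction score explained
- 0.9421 > 0.1737 → Model A has the better fit

Strength of effect — compare |β₁|:
- Model A: β₁ = -1.6379 → predicted satisfaction score falls 1.6379 points per additional minute of wait time
- Model B: β₁ = -0.2122 → predicted satisfaction score falls 0.2122 points per additional minute of wait time
- |-1.6379| > |-0.2122| → Model A shows the stronger marginal effect

Note: The two samples could reflect different populations, time periods, or measurement quality.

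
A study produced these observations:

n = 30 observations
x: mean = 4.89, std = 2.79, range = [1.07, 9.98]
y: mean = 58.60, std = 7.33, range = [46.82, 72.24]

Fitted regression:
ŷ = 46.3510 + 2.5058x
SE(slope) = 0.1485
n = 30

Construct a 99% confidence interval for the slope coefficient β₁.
The 99% CI for β₁ is (2.0954, 2.9162)

Confidence interval for the slope:

The 99% CI for β₁ is: β̂₁ ± t*(α/2, n-2) × SE(β̂₁)

Step 1: Find critical t-value
- Confidence level = 0.99
- Degrees of freedom = n - 2 = 30 - 2 = 28
- t*(α/2, 28) = 2.7633

Step 2: Calculate margin of error
Margin = 2.7633 × 0.1485 = 0.4104

Step 3: Construct interval
CI = 2.5058 ± 0.4104
CI = (2.0954, 2.9162)

Interpretation: intervals built this way capture the true β₁ in 99% of repeated samples; here the plausible range for the per-unit effect of x on y is 2.0954 to 2.9162.
Since 0 is outside the interval, a two-sided test at α = 0.01 would reject H₀: β₁ = 0.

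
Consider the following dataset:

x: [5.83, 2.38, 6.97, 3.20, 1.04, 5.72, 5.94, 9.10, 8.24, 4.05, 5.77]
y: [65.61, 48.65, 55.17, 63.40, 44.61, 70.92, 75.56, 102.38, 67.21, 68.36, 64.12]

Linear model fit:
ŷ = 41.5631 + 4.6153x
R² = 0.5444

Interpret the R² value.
About 54.44% of the variability in y is accounted for by the regression on x (R² = 0.5444) — a moderate linear fit.

R² = 1 − SS_res/SS_tot compares the residual scatter to the total scatter of y about its mean.

Here R² = 0.5444:
- Explained: 54.44% of the variation in y
- Unexplained (residual): 100% − 54.44% = 45.56%
- Rule of thumb (below 0.3 weak; 0.3 to below 0.7 moderate; 0.7 and above strong) → moderate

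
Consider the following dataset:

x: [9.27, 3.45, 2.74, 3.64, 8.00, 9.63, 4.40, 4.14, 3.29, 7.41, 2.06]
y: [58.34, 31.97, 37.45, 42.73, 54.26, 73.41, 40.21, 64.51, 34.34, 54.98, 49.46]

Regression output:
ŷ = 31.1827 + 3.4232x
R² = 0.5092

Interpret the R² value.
The model explains 50.92% of the variance in y (R² = 0.5092), leaving 49.08% unexplained; the fit is moderate.

R² (coefficient of determination) measures the proportion of variance in y explained by the regression model.

Here R² = 0.5092:
- Explained: 50.92% of the variation in y
- Unexplained (residual): 100% − 50.92% = 49.08%
- Rule of thumb (below 0.3 weak; 0.3 to below 0.7 moderate; 0.7 and above strong) → moderate

Equivalently, for simple linear regression R² = r², so |r| = √0.5092 ≈ 0.7136.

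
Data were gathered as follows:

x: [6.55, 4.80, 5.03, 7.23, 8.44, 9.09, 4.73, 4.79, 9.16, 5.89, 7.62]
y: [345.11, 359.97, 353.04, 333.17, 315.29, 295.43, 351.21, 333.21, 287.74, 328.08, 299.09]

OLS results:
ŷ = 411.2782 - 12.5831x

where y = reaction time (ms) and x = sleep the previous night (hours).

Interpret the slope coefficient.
For each additional hour of sleep, predicted reaction time decreases by approximately 12.5831 ms.

The slope coefficient β₁ = -12.5831 represents the marginal effect of sleep on reaction time.

Interpretation:
- Sleep up by 1 hour → predicted reaction time decreases by 12.5831 ms
- The effect is assumed constant over the observed range of x (linearity)

The intercept β₀ = 411.2782 is the predicted reaction time when sleep = 0; since the smallest observed x is 4.73, this is an extrapolation and mainly anchors the line.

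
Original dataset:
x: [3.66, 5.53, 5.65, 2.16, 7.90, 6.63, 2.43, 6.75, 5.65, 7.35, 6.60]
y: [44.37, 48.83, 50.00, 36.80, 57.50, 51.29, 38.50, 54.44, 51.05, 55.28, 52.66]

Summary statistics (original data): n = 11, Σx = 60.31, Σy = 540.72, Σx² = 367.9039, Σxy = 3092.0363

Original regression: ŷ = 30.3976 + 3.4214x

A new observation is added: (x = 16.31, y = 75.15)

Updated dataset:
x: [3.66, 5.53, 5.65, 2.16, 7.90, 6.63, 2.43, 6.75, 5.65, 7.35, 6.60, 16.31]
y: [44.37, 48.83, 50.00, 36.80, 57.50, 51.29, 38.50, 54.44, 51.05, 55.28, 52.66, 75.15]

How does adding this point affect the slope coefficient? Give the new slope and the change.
Adding the point moves β₁ from 3.4214 to 2.6634, i.e. it decreases by 0.7580 (-22.2%).

The new point has HIGH LEVERAGE: x = 16.31 is far from the original mean x̄ = 60.31/11 ≈ 5.48 (original range [2.16, 7.90]).

Step 1: Update the sums with the new point (n goes from 11 to 12)
Σx  = 60.31 + 16.31 = 76.62
Σy  = 540.72 + 75.15 = 615.87
Σx² = 367.9039 + 16.31² = 367.9039 + 266.0161 = 633.9200
Σxy = 3092.0363 + 16.31×75.15 = 3092.0363 + 1225.6965 = 4317.7328

Step 2: Recompute the slope with b₁ = (nΣxy − ΣxΣy) / (nΣx² − (Σx)²)
Numerator   = 12×4317.7328 − 76.62×615.87 = 51812.7936 − 47187.9594 = 4624.8342
Denominator = 12×633.9200 − 76.62² = 7607.0400 − 5870.6244 = 1736.4156
b₁(new) = 4624.8342 / 1736.4156 = 2.6634

(Same formula on the original sums: (11×3092.0363 − 60.31×540.72) / (11×367.9039 − 60.31²) = 1401.5761 / 409.6468 = 3.4214, matching the given fit.)

Step 3: Change in slope
Δβ₁ = 2.6634 − 3.4214 = -0.7580
Relative change = -0.7580 / 3.4214 × 100% = -22.2%
→ the slope decreases when the point is added.

A high-leverage point only changes the slope if it is off the original line; here y = 75.15 is below the original trend, so the slope decreases.
In practice: refit with and without it and report both if conclusions differ.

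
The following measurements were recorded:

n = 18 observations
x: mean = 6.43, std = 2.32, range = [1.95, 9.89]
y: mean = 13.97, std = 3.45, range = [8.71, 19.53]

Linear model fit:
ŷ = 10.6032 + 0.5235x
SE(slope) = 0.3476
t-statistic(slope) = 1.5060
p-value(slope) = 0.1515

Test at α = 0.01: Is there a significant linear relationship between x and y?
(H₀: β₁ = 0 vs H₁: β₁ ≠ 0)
p-value = 0.1515 ≥ α = 0.01, so we fail to reject H₀. The relationship is not significant.

Hypothesis test for the slope coefficient:

H₀: β₁ = 0 (no linear relationship)
H₁: β₁ ≠ 0 (linear relationship exists)

Test statistic: t = β̂₁ / SE(β̂₁) = 0.5235 / 0.3476 = 1.5060

p = 0.1515: how often a slope estimate this far from 0 (in SE units) would arise by chance if β₁ were truly 0.

Decision rule: reject H₀ if p-value < α.
p-value = 0.1515 ≥ α = 0.01 → fail to reject H₀.

At α = 0.01 the data do not provide convincing evidence of a nonzero slope.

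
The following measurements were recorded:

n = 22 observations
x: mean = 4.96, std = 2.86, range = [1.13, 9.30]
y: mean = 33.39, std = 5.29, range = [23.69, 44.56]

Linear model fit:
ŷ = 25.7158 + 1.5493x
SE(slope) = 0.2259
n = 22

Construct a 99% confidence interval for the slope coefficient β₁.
The 99% CI for β₁ is (0.9065, 2.1921)

Confidence interval for the slope:

The 99% CI for β₁ is: β̂₁ ± t*(α/2, n-2) × SE(β̂₁)

Step 1: Find critical t-value
- Confidence level = 0.99
- Degrees of freedom = n - 2 = 22 - 2 = 20
- t*(α/2, 20) = 2.8453

Step 2: Calculate margin of error
Margin = 2.8453 × 0.2259 = 0.6428

Step 3: Construct interval
CI = 1.5493 ± 0.6428
CI = (0.9065, 2.1921)

Interpretation: each one-unit increase in x is associated with a change in mean y of between 0.9065 and 2.1921, with 99% confidence.
The interval does not include 0, suggesting a significant linear relationship.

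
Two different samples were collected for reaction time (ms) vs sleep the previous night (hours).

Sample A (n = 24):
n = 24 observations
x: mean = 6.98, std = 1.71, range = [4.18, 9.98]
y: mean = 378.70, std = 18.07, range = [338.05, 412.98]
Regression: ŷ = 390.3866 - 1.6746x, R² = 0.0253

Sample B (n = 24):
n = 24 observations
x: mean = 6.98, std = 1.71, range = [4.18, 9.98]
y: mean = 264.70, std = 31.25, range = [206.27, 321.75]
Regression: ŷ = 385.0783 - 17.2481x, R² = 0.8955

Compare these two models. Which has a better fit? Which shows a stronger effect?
Model B has the better fit (R² = 0.8955 vs 0.0253). Model B shows the stronger effect (|β₁| = 17.2481 vs 1.6746).

Model Comparison:

Goodness of fit (R²):
- Model A: R² = 0.0253 → 2.53% of variance in reaction time explained
- Model B: R² = 0.8955 → 89.55% of variance in reaction time explained
- 0.8955 > 0.0253 → Model B has the better fit

Strength of effect — compare |β₁|:
- Model A: β₁ = -1.6746 → predicted reaction time falls 1.6746 ms per additional hour of sleep
- Model B: β₁ = -17.2481 → predicted reaction time falls 17.2481 ms per additional hour of sleep
- |-1.6746| < |-17.2481| → Model B shows the stronger marginal effect

Note: A steeper slope doesn't make a better model if the scatter around the line is large.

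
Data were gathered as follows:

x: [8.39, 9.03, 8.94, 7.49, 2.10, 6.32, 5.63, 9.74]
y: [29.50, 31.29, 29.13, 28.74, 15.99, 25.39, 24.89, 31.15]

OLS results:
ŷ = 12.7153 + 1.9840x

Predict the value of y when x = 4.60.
ŷ = 21.8417

Plug x = 4.60 into the fitted line:

ŷ = 12.7153 + 1.9840 × 4.60
ŷ = 12.7153 + 9.1264
ŷ = 21.8417

This is the fitted mean response at that x — an individual observation would come with a wider prediction interval.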